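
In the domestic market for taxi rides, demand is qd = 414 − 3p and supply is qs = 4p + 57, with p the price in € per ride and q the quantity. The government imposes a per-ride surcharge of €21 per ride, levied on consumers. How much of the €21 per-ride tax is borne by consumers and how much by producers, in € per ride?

Before the tax: set 414 − 3p = 4p + 57 → p* = €51, q* = 261.
With the tax collected from consumers, demand (in seller-price terms) shifts: qd = 414 − 3(p + 21).
New equilibrium: consumers pay €63, producers receive €42, q = 225. (Wedge: pb − ps = 21.)
Burden on consumers: €12; on producers: €9. (They sum to €21.)
The less price-elastic side of the market bears the larger share of a per-unit tax.

Consumers bear €12 per ride; producers bear €9 per ride.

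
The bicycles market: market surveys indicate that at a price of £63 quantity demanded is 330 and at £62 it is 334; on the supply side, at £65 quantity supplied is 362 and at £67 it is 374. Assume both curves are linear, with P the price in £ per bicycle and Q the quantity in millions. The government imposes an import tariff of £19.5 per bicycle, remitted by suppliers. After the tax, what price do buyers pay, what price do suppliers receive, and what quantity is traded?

Demand slope: (334 − 330)/(62 − 63) = -4, so Qd = 582 − 4P.
Supply slope: (374 − 362)/(67 − 65) = 6, so Qs = 6P − 28.
Without the tax, 582 − 4P = 6P − 28 gives 10P = 610, so P* = £61 and Q* = 338.
With the tax collected from suppliers, supply shifts: Qs = 6(P − 19.5) − 28.
New equilibrium: buyers pay £72.7, suppliers receive £53.2, Q = 291.2. (Wedge: Pb − Ps = 19.5.)
The less price-elastic side of the market bears the larger share of a per-unit tax.

Buyers pay £72.7; suppliers receive £53.2; quantity = 291.2.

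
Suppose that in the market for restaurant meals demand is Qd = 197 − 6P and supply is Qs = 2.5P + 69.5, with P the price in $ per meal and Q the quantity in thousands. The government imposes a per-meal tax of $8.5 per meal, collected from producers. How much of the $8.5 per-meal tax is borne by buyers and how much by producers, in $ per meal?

Without the tax, 197 − 6P = 2.5P + 69.5 gives 8.5P = 127.5, so P* = $15 and Q* = 107.
With the tax collected from producers, supply shifts: Qs = 2.5(P − 8.5) + 69.5.
Solving gives Q = 92 with buyers paying $17.5 and producers receiving $9 (the $8.5 wedge).
Burden on buyers: $2.5; on producers: $6. (They sum to $8.5.)
The less price-elastic side of the market bears the larger share of a per-unit tax.

Buyers bear $2.5 per meal; producers bear $6 per meal.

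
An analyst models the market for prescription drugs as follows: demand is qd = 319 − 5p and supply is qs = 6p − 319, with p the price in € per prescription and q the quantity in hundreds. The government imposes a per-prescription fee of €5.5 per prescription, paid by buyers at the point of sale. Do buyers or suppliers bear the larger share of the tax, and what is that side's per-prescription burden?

Before the tax: set 319 − 5p = 6p − 319 → p* = €58, q* = 29.
With the tax collected from buyers, demand (in seller-price terms) shifts: qd = 319 − 5(p + 5.5).
Solving gives q = 14 with buyers paying €61 and suppliers receiving €55.5 (the €5.5 wedge).
Per-prescription burden: buyers €3, suppliers €2.5.
Buyers take the larger share because demand is less price-elastic here (demand slope 5 vs supply slope 6).

Buyers bear the larger share: €3 per prescription.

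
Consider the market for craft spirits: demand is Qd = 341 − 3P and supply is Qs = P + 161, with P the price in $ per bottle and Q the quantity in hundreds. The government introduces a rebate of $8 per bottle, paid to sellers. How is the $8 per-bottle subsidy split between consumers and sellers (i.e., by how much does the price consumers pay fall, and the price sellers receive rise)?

Before the subsidy: set 341 − 3P = P + 161 → P* = $45, Q* = 206.
With a per-unit subsidy paid to sellers, each receives P + 8 per unit sold, so supply becomes Qs = (P + 8) + 161.
Solving gives Q = 212 with consumers paying $43 and sellers receiving $51 (the $8 wedge).
Gain to consumers: $2; to sellers: $6. (They sum to $8.)

Consumers gain $2 per bottle; sellers gain $6 per bottle.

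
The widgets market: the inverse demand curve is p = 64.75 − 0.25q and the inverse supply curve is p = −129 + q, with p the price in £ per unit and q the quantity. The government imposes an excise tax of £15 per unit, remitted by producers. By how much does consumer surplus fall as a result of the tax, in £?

Consumer surplus falls by £447.

Inverting to q(p) form: qd = 259 − 4p; qs = p + 129.
Without the tax, 259 − 4p = p + 129 gives 5p = 130, so p* = £26 and q* = 155.
With the tax collected from producers, supply shifts: qs = (p − 15) + 129.
Solving gives q = 143 with buyers paying £29 and producers receiving £14 (the £15 wedge).
ΔCS is the trapezoid between Q = 143 and Q = 155 of height £3: ½ · (155 + 143) · 3 = £447.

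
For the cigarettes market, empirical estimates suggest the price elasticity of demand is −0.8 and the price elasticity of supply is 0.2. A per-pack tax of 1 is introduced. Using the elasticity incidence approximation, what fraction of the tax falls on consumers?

Incidence ratio: consumers' share ≈ εs / (εs + |εd|) = 0.2 / (0.2 + 0.8) = 0.2.
Supply is the less elastic side, so consumers bear the smaller share.

Consumers' share ≈ 0.2.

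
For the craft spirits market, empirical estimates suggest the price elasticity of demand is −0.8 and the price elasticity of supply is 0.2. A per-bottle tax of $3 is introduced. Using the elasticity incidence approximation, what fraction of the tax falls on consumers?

Consumers' share ≈ 0.2.

Incidence ratio: consumers' share ≈ εs / (εs + |εd|) = 0.2 / (0.2 + 0.8) = 0.2.
Supply is the less elastic side, so consumers bear the smaller share.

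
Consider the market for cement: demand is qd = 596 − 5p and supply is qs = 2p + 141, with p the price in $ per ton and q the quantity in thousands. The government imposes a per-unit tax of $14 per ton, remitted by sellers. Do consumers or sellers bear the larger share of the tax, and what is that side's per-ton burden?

Before the tax: set 596 − 5p = 2p + 141 → p* = $65, q* = 271.
With the tax collected from sellers, supply shifts: qs = 2(p − 14) + 141.
New equilibrium: consumers pay $69, sellers receive $55, q = 251. (Wedge: pb − ps = 14.)
Per-ton burden: consumers $4, sellers $10.
Sellers take the larger share because supply is less price-elastic here (demand slope 5 vs supply slope 2).
The less price-elastic side of the market bears the larger share of a per-unit tax.

Sellers bear the larger share: $10 per ton.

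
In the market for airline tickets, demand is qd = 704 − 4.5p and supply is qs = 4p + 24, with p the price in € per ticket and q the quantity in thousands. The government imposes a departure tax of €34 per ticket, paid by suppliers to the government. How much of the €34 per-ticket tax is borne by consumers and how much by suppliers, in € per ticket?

Before the tax: set 704 − 4.5p = 4p + 24 → p* = €80, q* = 344.
With the tax collected from suppliers, supply shifts: qs = 4(p − 34) + 24.
New equilibrium: consumers pay €96, suppliers receive €62, q = 272. (Wedge: pb − ps = 34.)
Burden on consumers: €16; on suppliers: €18. (They sum to €34.)
The less price-elastic side of the market bears the larger share of a per-unit tax.

Consumers bear €16 per ticket; suppliers bear €18 per ticket.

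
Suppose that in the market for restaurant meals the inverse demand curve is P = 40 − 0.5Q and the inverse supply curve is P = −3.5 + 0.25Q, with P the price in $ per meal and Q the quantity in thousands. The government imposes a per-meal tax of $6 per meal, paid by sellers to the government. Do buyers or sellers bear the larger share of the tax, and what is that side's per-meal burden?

Rewrite in direct form: Qd = 80 − 2P and Qs = 4P + 14.
Before the tax: set 80 − 2P = 4P + 14 → P* = $11, Q* = 58.
With the tax collected from sellers, supply shifts: Qs = 4(P − 6) + 14.
Solving gives Q = 50 with buyers paying $15 and sellers receiving $9 (the $6 wedge).
Per-meal burden: buyers $4, sellers $2.
Buyers take the larger share because demand is less price-elastic here (demand slope 2 vs supply slope 4).
The less price-elastic side of the market bears the larger share of a per-unit tax.

Buyers bear the larger share: $4 per meal.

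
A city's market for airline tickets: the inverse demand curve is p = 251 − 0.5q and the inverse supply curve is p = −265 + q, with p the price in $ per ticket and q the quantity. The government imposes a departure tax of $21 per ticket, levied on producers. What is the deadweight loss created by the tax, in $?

Inverting to q(p) form: qd = 502 − 2p; qs = p + 265.
Without the tax, 502 − 2p = p + 265 gives 3p = 237, so p* = $79 and q* = 344.
With the tax collected from producers, supply shifts: qs = (p − 21) + 265.
New equilibrium: buyers pay $86, producers receive $65, q = 330. (Wedge: pb − ps = 21.)
Quantity falls by |ΔQ| = |344 − 330| = 14.
DWL = ½ · t · |ΔQ| = ½ · 21 · 14 = $147.

Deadweight loss = $147.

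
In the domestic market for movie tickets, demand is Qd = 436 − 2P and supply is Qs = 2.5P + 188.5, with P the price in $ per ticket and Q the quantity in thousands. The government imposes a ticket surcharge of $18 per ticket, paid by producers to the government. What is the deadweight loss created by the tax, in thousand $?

Deadweight loss = $180 thousand.

Before the tax: set 436 − 2P = 2.5P + 188.5 → P* = $55, Q* = 326.
With the tax collected from producers, supply shifts: Qs = 2.5(P − 18) + 188.5.
New equilibrium: consumers pay $65, producers receive $47, Q = 306. (Wedge: Pb − Ps = 18.)
Quantity falls by |ΔQ| = |326 − 306| = 20.
DWL = ½ · t · |ΔQ| = ½ · 18 · 20 = $180.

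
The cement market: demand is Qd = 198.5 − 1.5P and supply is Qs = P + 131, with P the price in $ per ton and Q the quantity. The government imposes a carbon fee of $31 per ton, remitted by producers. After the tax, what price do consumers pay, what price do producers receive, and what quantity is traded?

Without the tax, 198.5 − 1.5P = P + 131 gives 2.5P = 67.5, so P* = $27 and Q* = 158.
With the tax collected from producers, supply shifts: Qs = (P − 31) + 131.
Solving gives Q = 139.4 with consumers paying $39.4 and producers receiving $8.4 (the $31 wedge).
The less price-elastic side of the market bears the larger share of a per-unit tax.

Consumers pay $39.4; producers receive $8.4; quantity = 139.4.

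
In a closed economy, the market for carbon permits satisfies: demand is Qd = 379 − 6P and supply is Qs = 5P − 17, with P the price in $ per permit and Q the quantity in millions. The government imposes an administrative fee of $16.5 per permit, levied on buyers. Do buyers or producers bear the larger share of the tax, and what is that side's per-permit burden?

Producers bear the larger share: $9 per permit.

Before the tax: set 379 − 6P = 5P − 17 → P* = $36, Q* = 163.
With the tax collected from buyers, demand (in seller-price terms) shifts: Qd = 379 − 6(P + 16.5).
Solving gives Q = 118 with buyers paying $43.5 and producers receiving $27 (the $16.5 wedge).
Per-permit burden: buyers $7.5, producers $9.
Producers take the larger share because supply is less price-elastic here (demand slope 6 vs supply slope 5).
The less price-elastic side of the market bears the larger share of a per-unit tax.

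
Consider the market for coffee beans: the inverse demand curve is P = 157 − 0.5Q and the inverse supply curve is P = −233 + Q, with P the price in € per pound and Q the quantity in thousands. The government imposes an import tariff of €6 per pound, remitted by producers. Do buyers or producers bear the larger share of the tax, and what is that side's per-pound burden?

Producers bear the larger share: €4 per pound.

Rewrite in direct form: Qd = 314 − 2P and Qs = P + 233.
Before the tax: set 314 − 2P = P + 233 → P* = €27, Q* = 260.
With the tax collected from producers, supply shifts: Qs = (P − 6) + 233.
Solving gives Q = 256 with buyers paying €29 and producers receiving €23 (the €6 wedge).
Per-pound burden: buyers €2, producers €4.
Producers take the larger share because supply is less price-elastic here (demand slope 2 vs supply slope 1).
The less price-elastic side of the market bears the larger share of a per-unit tax.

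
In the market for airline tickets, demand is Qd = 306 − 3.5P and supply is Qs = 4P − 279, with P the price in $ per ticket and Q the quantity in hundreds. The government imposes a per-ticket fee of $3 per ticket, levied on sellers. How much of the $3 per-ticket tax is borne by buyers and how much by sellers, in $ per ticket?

Before the tax: set 306 − 3.5P = 4P − 279 → P* = $78, Q* = 33.
With the tax collected from sellers, supply shifts: Qs = 4(P − 3) − 279.
Solving gives Q = 27.4 with buyers paying $79.6 and sellers receiving $76.6 (the $3 wedge).
Burden on buyers: $1.6; on sellers: $1.4. (They sum to $3.)
The less price-elastic side of the market bears the larger share of a per-unit tax.

Buyers bear $1.6 per ticket; sellers bear $1.4 per ticket.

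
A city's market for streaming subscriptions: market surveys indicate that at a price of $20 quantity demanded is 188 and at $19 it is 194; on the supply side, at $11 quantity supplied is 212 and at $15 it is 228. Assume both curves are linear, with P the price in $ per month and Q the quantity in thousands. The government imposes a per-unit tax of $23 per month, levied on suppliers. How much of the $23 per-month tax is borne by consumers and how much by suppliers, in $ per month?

Consumers bear $9.2 per month; suppliers bear $13.8 per month.

Demand slope: (194 − 188)/(19 − 20) = -6, so Qd = 308 − 6P.
Supply slope: (228 − 212)/(15 − 11) = 4, so Qs = 4P + 168.
Before the tax: set 308 − 6P = 4P + 168 → P* = $14, Q* = 224.
With the tax collected from suppliers, supply shifts: Qs = 4(P − 23) + 168.
New equilibrium: consumers pay $23.2, suppliers receive $0.2, Q = 168.8. (Wedge: Pb − Ps = 23.)
Burden on consumers: $9.2; on suppliers: $13.8. (They sum to $23.)
The less price-elastic side of the market bears the larger share of a per-unit tax.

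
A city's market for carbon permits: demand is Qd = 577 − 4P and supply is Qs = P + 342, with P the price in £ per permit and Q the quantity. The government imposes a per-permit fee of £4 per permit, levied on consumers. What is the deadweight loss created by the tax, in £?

Without the tax, 577 − 4P = P + 342 gives 5P = 235, so P* = £47 and Q* = 389.
With the tax collected from consumers, demand (in seller-price terms) shifts: Qd = 577 − 4(P + 4).
New equilibrium: consumers pay £47.8, suppliers receive £43.8, Q = 385.8. (Wedge: Pb − Ps = 4.)
Quantity falls by |ΔQ| = |389 − 385.8| = 3.2.
DWL = ½ · t · |ΔQ| = ½ · 4 · 3.2 = £6.4.

Deadweight loss = £6.4.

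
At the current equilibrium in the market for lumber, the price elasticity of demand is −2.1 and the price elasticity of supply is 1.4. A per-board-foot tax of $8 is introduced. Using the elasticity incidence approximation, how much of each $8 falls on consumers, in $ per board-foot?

Incidence ratio: consumers' share ≈ εs / (εs + |εd|) = 1.4 / (1.4 + 2.1) = 0.4.
So consumers bear ≈ 0.4 × $8 = $3.2; sellers bear $4.8.

Consumers bear ≈ $3.2 per board-foot.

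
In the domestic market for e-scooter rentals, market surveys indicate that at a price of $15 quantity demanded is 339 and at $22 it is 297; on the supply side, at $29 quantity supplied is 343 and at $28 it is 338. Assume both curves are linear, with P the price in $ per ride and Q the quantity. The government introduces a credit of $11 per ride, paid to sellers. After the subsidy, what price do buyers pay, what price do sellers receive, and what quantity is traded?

Demand slope: (297 − 339)/(22 − 15) = -6, so Qd = 429 − 6P.
Supply slope: (338 − 343)/(28 − 29) = 5, so Qs = 5P + 198.
Before the subsidy: set 429 − 6P = 5P + 198 → P* = $21, Q* = 303.
With a per-unit subsidy paid to sellers, each receives P + 11 per unit sold, so supply becomes Qs = 5(P + 11) + 198.
Solving gives Q = 333 with buyers paying $16 and sellers receiving $27 (the $11 wedge).

Buyers pay $16; sellers receive $27; quantity = 333.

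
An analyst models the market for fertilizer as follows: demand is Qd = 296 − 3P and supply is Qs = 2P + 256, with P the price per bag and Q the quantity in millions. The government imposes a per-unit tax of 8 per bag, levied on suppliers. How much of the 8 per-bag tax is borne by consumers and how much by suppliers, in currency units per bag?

Before the tax: set 296 − 3P = 2P + 256 → P* = 8, Q* = 272.
With the tax collected from suppliers, supply shifts: Qs = 2(P − 8) + 256.
New equilibrium: consumers pay 11.2, suppliers receive 3.2, Q = 262.4. (Wedge: Pb − Ps = 8.)
Burden on consumers: 3.2; on suppliers: 4.8. (They sum to 8.)
The less price-elastic side of the market bears the larger share of a per-unit tax.

Consumers bear 3.2 per bag; suppliers bear 4.8 per bag.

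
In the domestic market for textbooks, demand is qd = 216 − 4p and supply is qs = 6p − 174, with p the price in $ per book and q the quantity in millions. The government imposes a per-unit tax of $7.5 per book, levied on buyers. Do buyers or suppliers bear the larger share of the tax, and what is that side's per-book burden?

Before the tax: set 216 − 4p = 6p − 174 → p* = $39, q* = 60.
With the tax collected from buyers, demand (in seller-price terms) shifts: qd = 216 − 4(p + 7.5).
New equilibrium: buyers pay $43.5, suppliers receive $36, q = 42. (Wedge: pb − ps = 7.5.)
Per-book burden: buyers $4.5, suppliers $3.
Buyers take the larger share because demand is less price-elastic here (demand slope 4 vs supply slope 6).

Buyers bear the larger share: $4.5 per book.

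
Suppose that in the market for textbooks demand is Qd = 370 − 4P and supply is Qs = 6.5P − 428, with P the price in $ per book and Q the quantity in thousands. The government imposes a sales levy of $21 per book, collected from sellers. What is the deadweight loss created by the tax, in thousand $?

Deadweight loss = $546 thousand.

Without the tax, 370 − 4P = 6.5P − 428 gives 10.5P = 798, so P* = $76 and Q* = 66.
With the tax collected from sellers, supply shifts: Qs = 6.5(P − 21) − 428.
New equilibrium: consumers pay $89, sellers receive $68, Q = 14. (Wedge: Pb − Ps = 21.)
Quantity falls by |ΔQ| = |66 − 14| = 52.
DWL = ½ · t · |ΔQ| = ½ · 21 · 52 = $546.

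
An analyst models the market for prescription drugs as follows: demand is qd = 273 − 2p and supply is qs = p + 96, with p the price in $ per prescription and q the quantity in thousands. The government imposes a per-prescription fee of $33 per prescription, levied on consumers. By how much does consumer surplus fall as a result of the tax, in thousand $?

Consumer surplus falls by $1584 thousand.

Without the tax, 273 − 2p = p + 96 gives 3p = 177, so p* = $59 and q* = 155.
With the tax collected from consumers, demand (in seller-price terms) shifts: qd = 273 − 2(p + 33).
Solving gives q = 133 with consumers paying $70 and suppliers receiving $37 (the $33 wedge).
ΔCS is the trapezoid between Q = 133 and Q = 155 of height $11: ½ · (155 + 133) · 11 = $1584.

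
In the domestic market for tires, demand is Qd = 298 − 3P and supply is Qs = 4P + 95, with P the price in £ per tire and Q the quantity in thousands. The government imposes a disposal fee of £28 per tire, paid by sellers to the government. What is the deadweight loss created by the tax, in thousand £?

Without the tax, 298 − 3P = 4P + 95 gives 7P = 203, so P* = £29 and Q* = 211.
With the tax collected from sellers, supply shifts: Qs = 4(P − 28) + 95.
New equilibrium: buyers pay £45, sellers receive £17, Q = 163. (Wedge: Pb − Ps = 28.)
Quantity falls by |ΔQ| = |211 − 163| = 48.
DWL = ½ · t · |ΔQ| = ½ · 28 · 48 = £672.

Deadweight loss = £672 thousand.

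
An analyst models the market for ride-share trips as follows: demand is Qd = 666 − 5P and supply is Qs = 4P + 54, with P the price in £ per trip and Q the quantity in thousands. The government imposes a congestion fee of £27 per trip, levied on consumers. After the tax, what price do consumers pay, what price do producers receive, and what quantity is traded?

Consumers pay £80; producers receive £53; quantity = 266.

Without the tax, 666 − 5P = 4P + 54 gives 9P = 612, so P* = £68 and Q* = 326.
With the tax collected from consumers, demand (in seller-price terms) shifts: Qd = 666 − 5(P + 27).
New equilibrium: consumers pay £80, producers receive £53, Q = 266. (Wedge: Pb − Ps = 27.)
The less price-elastic side of the market bears the larger share of a per-unit tax.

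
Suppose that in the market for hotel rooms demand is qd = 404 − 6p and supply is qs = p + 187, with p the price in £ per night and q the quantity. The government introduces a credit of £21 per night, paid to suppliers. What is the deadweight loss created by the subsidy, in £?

Before the subsidy: set 404 − 6p = p + 187 → p* = £31, q* = 218.
With a per-unit subsidy paid to suppliers, each receives p + 21 per unit sold, so supply becomes qs = (p + 21) + 187.
New equilibrium: buyers pay £28, suppliers receive £49, q = 236. (Wedge: pb − ps = −21.)
Quantity rises by |ΔQ| = |218 − 236| = 18.
DWL = ½ · t · |ΔQ| = ½ · 21 · 18 = £189.

Deadweight loss = £189.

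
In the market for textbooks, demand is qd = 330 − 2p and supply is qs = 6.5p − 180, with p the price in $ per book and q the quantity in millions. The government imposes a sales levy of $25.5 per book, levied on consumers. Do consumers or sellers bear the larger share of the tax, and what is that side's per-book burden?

Consumers bear the larger share: $19.5 per book.

Without the tax, 330 − 2p = 6.5p − 180 gives 8.5p = 510, so p* = $60 and q* = 210.
With the tax collected from consumers, demand (in seller-price terms) shifts: qd = 330 − 2(p + 25.5).
New equilibrium: consumers pay $79.5, sellers receive $54, q = 171. (Wedge: pb − ps = 25.5.)
Per-book burden: consumers $19.5, sellers $6.
Consumers take the larger share because demand is less price-elastic here (demand slope 2 vs supply slope 6.5).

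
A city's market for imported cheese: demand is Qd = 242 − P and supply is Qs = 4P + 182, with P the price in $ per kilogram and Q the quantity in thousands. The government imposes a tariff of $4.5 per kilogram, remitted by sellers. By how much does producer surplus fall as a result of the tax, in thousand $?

Without the tax, 242 − P = 4P + 182 gives 5P = 60, so P* = $12 and Q* = 230.
With the tax collected from sellers, supply shifts: Qs = 4(P − 4.5) + 182.
New equilibrium: buyers pay $15.6, sellers receive $11.1, Q = 226.4. (Wedge: Pb − Ps = 4.5.)
ΔPS is the trapezoid between Q = 226.4 and Q = 230 of height $0.9: ½ · (230 + 226.4) · 0.9 = $205.38.

Producer surplus falls by $205.38 thousand.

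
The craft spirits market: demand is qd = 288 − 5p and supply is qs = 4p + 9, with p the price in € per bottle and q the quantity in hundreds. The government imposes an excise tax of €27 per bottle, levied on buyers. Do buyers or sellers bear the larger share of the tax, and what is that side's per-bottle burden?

Without the tax, 288 − 5p = 4p + 9 gives 9p = 279, so p* = €31 and q* = 133.
With the tax collected from buyers, demand (in seller-price terms) shifts: qd = 288 − 5(p + 27).
Solving gives q = 73 with buyers paying €43 and sellers receiving €16 (the €27 wedge).
Per-bottle burden: buyers €12, sellers €15.
Sellers take the larger share because supply is less price-elastic here (demand slope 5 vs supply slope 4).
The less price-elastic side of the market bears the larger share of a per-unit tax.

Sellers bear the larger share: €15 per bottle.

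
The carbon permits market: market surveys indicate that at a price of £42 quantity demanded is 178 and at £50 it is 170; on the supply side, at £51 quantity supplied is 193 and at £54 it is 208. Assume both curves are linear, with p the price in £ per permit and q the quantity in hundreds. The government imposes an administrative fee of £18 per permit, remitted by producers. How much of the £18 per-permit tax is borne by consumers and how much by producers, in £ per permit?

Demand slope: (170 − 178)/(50 − 42) = -1, so qd = 220 − p.
Supply slope: (208 − 193)/(54 − 51) = 5, so qs = 5p − 62.
Without the tax, 220 − p = 5p − 62 gives 6p = 282, so p* = £47 and q* = 173.
With the tax collected from producers, supply shifts: qs = 5(p − 18) − 62.
New equilibrium: consumers pay £62, producers receive £44, q = 158. (Wedge: pb − ps = 18.)
Burden on consumers: £15; on producers: £3. (They sum to £18.)
The less price-elastic side of the market bears the larger share of a per-unit tax.

Consumers bear £15 per permit; producers bear £3 per permit.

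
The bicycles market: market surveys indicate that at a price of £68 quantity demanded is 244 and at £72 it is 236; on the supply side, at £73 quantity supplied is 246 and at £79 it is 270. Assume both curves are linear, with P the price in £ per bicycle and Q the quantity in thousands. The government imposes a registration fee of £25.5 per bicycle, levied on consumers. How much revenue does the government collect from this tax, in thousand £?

Demand slope: (236 − 244)/(72 − 68) = -2, so Qd = 380 − 2P.
Supply slope: (270 − 246)/(79 − 73) = 4, so Qs = 4P − 46.
Without the tax, 380 − 2P = 4P − 46 gives 6P = 426, so P* = £71 and Q* = 238.
With the tax collected from consumers, demand (in seller-price terms) shifts: Qd = 380 − 2(P + 25.5).
New equilibrium: consumers pay £88, suppliers receive £62.5, Q = 204. (Wedge: Pb − Ps = 25.5.)
Revenue = t · Q = 25.5 · 204 = £5202.

Tax revenue = £5202 thousand.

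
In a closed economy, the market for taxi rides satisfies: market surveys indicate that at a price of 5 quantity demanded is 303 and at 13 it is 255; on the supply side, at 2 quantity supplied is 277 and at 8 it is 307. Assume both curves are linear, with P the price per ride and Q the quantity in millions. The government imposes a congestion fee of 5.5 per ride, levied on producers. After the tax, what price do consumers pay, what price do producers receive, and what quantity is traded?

Demand slope: (255 − 303)/(13 − 5) = -6, so Qd = 333 − 6P.
Supply slope: (307 − 277)/(8 − 2) = 5, so Qs = 5P + 267.
Without the tax, 333 − 6P = 5P + 267 gives 11P = 66, so P* = 6 and Q* = 297.
With the tax collected from producers, supply shifts: Qs = 5(P − 5.5) + 267.
New equilibrium: consumers pay 8.5, producers receive 3, Q = 282. (Wedge: Pb − Ps = 5.5.)
The less price-elastic side of the market bears the larger share of a per-unit tax.

Consumers pay 8.5; producers receive 3; quantity = 282.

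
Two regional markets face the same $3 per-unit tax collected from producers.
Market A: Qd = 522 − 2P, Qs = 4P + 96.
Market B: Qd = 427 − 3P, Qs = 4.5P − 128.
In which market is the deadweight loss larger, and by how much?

Market B, by $2.1.

Market A: pre-tax P* = $71, Q* = 380; post-tax Q = 376; deadweight loss = $6.
Market B: pre-tax P* = $74, Q* = 205; post-tax Q = 199.6; deadweight loss = $8.1.
Difference: $6 vs $8.1 → market B is larger by $2.1.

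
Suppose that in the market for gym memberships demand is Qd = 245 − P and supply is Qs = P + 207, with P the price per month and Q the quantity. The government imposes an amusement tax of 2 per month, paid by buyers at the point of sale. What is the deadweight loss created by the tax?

Without the tax, 245 − P = P + 207 gives 2P = 38, so P* = 19 and Q* = 226.
With the tax collected from buyers, demand (in seller-price terms) shifts: Qd = 245 − (P + 2).
Solving gives Q = 225 with buyers paying 20 and producers receiving 18 (the 2 wedge).
Quantity falls by |ΔQ| = |226 − 225| = 1.
DWL = ½ · t · |ΔQ| = ½ · 2 · 1 = 1.

Deadweight loss = 1.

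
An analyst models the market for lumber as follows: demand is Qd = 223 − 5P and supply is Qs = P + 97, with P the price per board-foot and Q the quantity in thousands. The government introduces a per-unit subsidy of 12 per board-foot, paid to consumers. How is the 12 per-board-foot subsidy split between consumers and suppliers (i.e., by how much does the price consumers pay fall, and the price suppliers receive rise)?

Before the subsidy: set 223 − 5P = P + 97 → P* = 21, Q* = 118.
With a per-unit subsidy paid to consumers, each effectively pays P − 12, so demand becomes Qd = 223 − 5(P − 12).
Solving gives Q = 128 with consumers paying 19 and suppliers receiving 31 (the 12 wedge).
Gain to consumers: 2; to suppliers: 10. (They sum to 12.)

Consumers gain 2 per board-foot; suppliers gain 10 per board-foot.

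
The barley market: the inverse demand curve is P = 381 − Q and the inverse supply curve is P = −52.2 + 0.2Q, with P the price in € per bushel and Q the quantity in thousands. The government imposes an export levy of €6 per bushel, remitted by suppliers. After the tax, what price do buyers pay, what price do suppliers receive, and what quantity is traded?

Buyers pay €25; suppliers receive €19; quantity = 356.

Inverting to Q(P) form: Qd = 381 − P; Qs = 5P + 261.
Before the tax: set 381 − P = 5P + 261 → P* = €20, Q* = 361.
With the tax collected from suppliers, supply shifts: Qs = 5(P − 6) + 261.
New equilibrium: buyers pay €25, suppliers receive €19, Q = 356. (Wedge: Pb − Ps = 6.)
The less price-elastic side of the market bears the larger share of a per-unit tax.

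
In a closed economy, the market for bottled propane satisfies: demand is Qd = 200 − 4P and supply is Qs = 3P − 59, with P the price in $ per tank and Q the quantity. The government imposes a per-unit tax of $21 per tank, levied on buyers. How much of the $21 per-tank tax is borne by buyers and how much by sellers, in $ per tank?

Before the tax: set 200 − 4P = 3P − 59 → P* = $37, Q* = 52.
With the tax collected from buyers, demand (in seller-price terms) shifts: Qd = 200 − 4(P + 21).
Solving gives Q = 16 with buyers paying $46 and sellers receiving $25 (the $21 wedge).
Burden on buyers: $9; on sellers: $12. (They sum to $21.)

Buyers bear $9 per tank; sellers bear $12 per tank.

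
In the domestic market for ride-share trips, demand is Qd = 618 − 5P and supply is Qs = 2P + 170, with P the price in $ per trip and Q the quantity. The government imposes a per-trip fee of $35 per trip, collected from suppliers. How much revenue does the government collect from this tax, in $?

Without the tax, 618 − 5P = 2P + 170 gives 7P = 448, so P* = $64 and Q* = 298.
With the tax collected from suppliers, supply shifts: Qs = 2(P − 35) + 170.
Solving gives Q = 248 with consumers paying $74 and suppliers receiving $39 (the $35 wedge).
Revenue = t · Q = 35 · 248 = $8680.

Tax revenue = $8680.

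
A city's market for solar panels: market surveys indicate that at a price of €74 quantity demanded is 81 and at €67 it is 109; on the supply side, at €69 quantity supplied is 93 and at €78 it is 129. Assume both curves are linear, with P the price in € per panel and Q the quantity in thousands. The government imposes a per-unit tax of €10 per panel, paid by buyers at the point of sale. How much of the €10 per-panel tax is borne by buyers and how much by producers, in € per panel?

Demand slope: (109 − 81)/(67 − 74) = -4, so Qd = 377 − 4P.
Supply slope: (129 − 93)/(78 − 69) = 4, so Qs = 4P − 183.
Without the tax, 377 − 4P = 4P − 183 gives 8P = 560, so P* = €70 and Q* = 97.
With the tax collected from buyers, demand (in seller-price terms) shifts: Qd = 377 − 4(P + 10).
New equilibrium: buyers pay €75, producers receive €65, Q = 77. (Wedge: Pb − Ps = 10.)
Burden on buyers: €5; on producers: €5. (They sum to €10.)
The less price-elastic side of the market bears the larger share of a per-unit tax.

Buyers bear €5 per panel; producers bear €5 per panel.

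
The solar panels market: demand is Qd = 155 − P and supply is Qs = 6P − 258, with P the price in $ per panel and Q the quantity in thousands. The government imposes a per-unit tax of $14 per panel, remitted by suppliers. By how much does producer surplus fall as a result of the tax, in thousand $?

Producer surplus falls by $180 thousand.

Before the tax: set 155 − P = 6P − 258 → P* = $59, Q* = 96.
With the tax collected from suppliers, supply shifts: Qs = 6(P − 14) − 258.
New equilibrium: consumers pay $71, suppliers receive $57, Q = 84. (Wedge: Pb − Ps = 14.)
ΔPS is the trapezoid between Q = 84 and Q = 96 of height $2: ½ · (96 + 84) · 2 = $180.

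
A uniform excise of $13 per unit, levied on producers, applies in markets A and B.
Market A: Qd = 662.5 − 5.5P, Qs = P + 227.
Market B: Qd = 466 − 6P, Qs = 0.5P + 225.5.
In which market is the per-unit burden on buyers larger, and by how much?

Market A, by $1.

Market A: pre-tax P* = $67, Q* = 294; post-tax Q = 283; per-unit burden on buyers = $2.
Market B: pre-tax P* = $37, Q* = 244; post-tax Q = 238; per-unit burden on buyers = $1.
Difference: $2 vs $1 → market A is larger by $1.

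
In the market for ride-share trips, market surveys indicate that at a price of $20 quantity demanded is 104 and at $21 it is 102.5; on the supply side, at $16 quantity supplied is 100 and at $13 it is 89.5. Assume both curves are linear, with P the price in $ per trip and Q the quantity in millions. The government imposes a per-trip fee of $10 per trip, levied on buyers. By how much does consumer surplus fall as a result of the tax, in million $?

Consumer surplus falls by $712.25 million.

Demand slope: (102.5 − 104)/(21 − 20) = -1.5, so Qd = 134 − 1.5P.
Supply slope: (89.5 − 100)/(13 − 16) = 3.5, so Qs = 3.5P + 44.
Without the tax, 134 − 1.5P = 3.5P + 44 gives 5P = 90, so P* = $18 and Q* = 107.
With the tax collected from buyers, demand (in seller-price terms) shifts: Qd = 134 − 1.5(P + 10).
New equilibrium: buyers pay $25, producers receive $15, Q = 96.5. (Wedge: Pb − Ps = 10.)
ΔCS is the trapezoid between Q = 96.5 and Q = 107 of height $7: ½ · (107 + 96.5) · 7 = $712.25.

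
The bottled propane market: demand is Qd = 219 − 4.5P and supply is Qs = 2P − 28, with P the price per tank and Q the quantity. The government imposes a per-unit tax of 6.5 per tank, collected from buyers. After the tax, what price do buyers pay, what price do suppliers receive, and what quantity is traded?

Before the tax: set 219 − 4.5P = 2P − 28 → P* = 38, Q* = 48.
With the tax collected from buyers, demand (in seller-price terms) shifts: Qd = 219 − 4.5(P + 6.5).
New equilibrium: buyers pay 40, suppliers receive 33.5, Q = 39. (Wedge: Pb − Ps = 6.5.)

Buyers pay 40; suppliers receive 33.5; quantity = 39.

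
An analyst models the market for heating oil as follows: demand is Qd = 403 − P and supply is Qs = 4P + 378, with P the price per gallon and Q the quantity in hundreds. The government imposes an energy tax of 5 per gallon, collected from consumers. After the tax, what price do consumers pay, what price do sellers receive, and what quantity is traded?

Consumers pay 9; sellers receive 4; quantity = 394.

Without the tax, 403 − P = 4P + 378 gives 5P = 25, so P* = 5 and Q* = 398.
With the tax collected from consumers, demand (in seller-price terms) shifts: Qd = 403 − (P + 5).
New equilibrium: consumers pay 9, sellers receive 4, Q = 394. (Wedge: Pb − Ps = 5.)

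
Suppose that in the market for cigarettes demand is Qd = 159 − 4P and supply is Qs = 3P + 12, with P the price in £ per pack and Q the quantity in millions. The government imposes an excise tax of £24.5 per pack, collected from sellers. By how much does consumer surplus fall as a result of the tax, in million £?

Consumer surplus falls by £567 million.

Without the tax, 159 − 4P = 3P + 12 gives 7P = 147, so P* = £21 and Q* = 75.
With the tax collected from sellers, supply shifts: Qs = 3(P − 24.5) + 12.
Solving gives Q = 33 with consumers paying £31.5 and sellers receiving £7 (the £24.5 wedge).
ΔCS is the trapezoid between Q = 33 and Q = 75 of height £10.5: ½ · (75 + 33) · 10.5 = £567.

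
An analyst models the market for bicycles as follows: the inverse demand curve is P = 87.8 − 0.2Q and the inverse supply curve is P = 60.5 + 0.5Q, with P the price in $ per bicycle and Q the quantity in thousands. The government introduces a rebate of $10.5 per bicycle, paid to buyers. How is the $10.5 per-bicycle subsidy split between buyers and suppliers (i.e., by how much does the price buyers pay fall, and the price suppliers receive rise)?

Inverting to Q(P) form: Qd = 439 − 5P; Qs = 2P − 121.
Without the subsidy, 439 − 5P = 2P − 121 gives 7P = 560, so P* = $80 and Q* = 39.
With a per-unit subsidy paid to buyers, each effectively pays P − 10.5, so demand becomes Qd = 439 − 5(P − 10.5).
Solving gives Q = 54 with buyers paying $77 and suppliers receiving $87.5 (the $10.5 wedge).
Gain to buyers: $3; to suppliers: $7.5. (They sum to $10.5.)

Buyers gain $3 per bicycle; suppliers gain $7.5 per bicycle.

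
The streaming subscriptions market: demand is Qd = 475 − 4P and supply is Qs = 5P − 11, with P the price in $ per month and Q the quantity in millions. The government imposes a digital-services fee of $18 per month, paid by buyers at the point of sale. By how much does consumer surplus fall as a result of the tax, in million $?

Consumer surplus falls by $2390 million.

Without the tax, 475 − 4P = 5P − 11 gives 9P = 486, so P* = $54 and Q* = 259.
With the tax collected from buyers, demand (in seller-price terms) shifts: Qd = 475 − 4(P + 18).
Solving gives Q = 219 with buyers paying $64 and suppliers receiving $46 (the $18 wedge).
ΔCS is the trapezoid between Q = 219 and Q = 259 of height $10: ½ · (259 + 219) · 10 = $2390.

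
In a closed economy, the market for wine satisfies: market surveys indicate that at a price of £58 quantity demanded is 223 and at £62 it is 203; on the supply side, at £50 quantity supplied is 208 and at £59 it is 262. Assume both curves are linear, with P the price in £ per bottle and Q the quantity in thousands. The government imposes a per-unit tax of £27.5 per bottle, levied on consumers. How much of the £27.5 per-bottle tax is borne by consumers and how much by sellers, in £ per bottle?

Consumers bear £15 per bottle; sellers bear £12.5 per bottle.

Demand slope: (203 − 223)/(62 − 58) = -5, so Qd = 513 − 5P.
Supply slope: (262 − 208)/(59 − 50) = 6, so Qs = 6P − 92.
Without the tax, 513 − 5P = 6P − 92 gives 11P = 605, so P* = £55 and Q* = 238.
With the tax collected from consumers, demand (in seller-price terms) shifts: Qd = 513 − 5(P + 27.5).
Solving gives Q = 163 with consumers paying £70 and sellers receiving £42.5 (the £27.5 wedge).
Burden on consumers: £15; on sellers: £12.5. (They sum to £27.5.)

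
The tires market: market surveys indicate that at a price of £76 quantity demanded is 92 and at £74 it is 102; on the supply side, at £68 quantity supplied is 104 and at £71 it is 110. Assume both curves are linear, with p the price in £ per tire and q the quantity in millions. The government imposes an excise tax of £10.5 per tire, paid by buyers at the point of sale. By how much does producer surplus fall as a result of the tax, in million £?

Demand slope: (102 − 92)/(74 − 76) = -5, so qd = 472 − 5p.
Supply slope: (110 − 104)/(71 − 68) = 2, so qs = 2p − 32.
Without the tax, 472 − 5p = 2p − 32 gives 7p = 504, so p* = £72 and q* = 112.
With the tax collected from buyers, demand (in seller-price terms) shifts: qd = 472 − 5(p + 10.5).
Solving gives q = 97 with buyers paying £75 and suppliers receiving £64.5 (the £10.5 wedge).
ΔPS is the trapezoid between Q = 97 and Q = 112 of height £7.5: ½ · (112 + 97) · 7.5 = £783.75.

Producer surplus falls by £783.75 million.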